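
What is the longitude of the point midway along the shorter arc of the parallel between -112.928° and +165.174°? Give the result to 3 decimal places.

-153.877°

Signed shortest Δλ from -112.928° to +165.174° is -81.898°.
Midpoint longitude = -112.928° + (-81.898°)/2 = -112.928° − 40.949° = -153.877°.
(The naïve average (-112.928 + +165.174)/2 = 26.123° is on the wrong side of the globe.)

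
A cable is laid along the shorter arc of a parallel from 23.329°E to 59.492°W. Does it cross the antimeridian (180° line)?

Signed shortest Δλ = ((-59.492 − 23.329 + 180) mod 360) − 180 = -82.821°.
Going west by 82.821° from +23.329° reaches -59.492° without touching 180°.

No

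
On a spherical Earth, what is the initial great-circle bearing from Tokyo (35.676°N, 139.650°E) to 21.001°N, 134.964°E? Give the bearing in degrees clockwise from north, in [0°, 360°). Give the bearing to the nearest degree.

197°

Δλ = 134.964 − 139.650 = -4.686°.
θ = atan2( sin Δλ · cos φ₂ , cos φ₁ · sin φ₂ − sin φ₁ · cos φ₂ · cos Δλ )
  = atan2(-0.07627, -0.25152) = -163.131° → normalised to [0°, 360°): 196.869°.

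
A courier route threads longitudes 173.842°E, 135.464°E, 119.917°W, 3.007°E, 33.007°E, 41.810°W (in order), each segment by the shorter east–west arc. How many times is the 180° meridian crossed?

1

Leg 1: +173.842° → +135.464°, shortest Δλ = -38.378° (west) — does not cross 180°.
Leg 2: +135.464° → -119.917°, shortest Δλ = 104.619° (east) — crosses 180°.
Leg 3: -119.917° → +3.007°, shortest Δλ = 122.924° (east) — does not cross 180°.
Leg 4: +3.007° → +33.007°, shortest Δλ = 30.0° (east) — does not cross 180°.
Leg 5: +33.007° → -41.810°, shortest Δλ = -74.817° (west) — does not cross 180°.
Total crossings: 1.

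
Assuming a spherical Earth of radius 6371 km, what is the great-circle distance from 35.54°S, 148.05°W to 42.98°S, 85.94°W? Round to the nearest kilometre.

Δλ = -85.94 − -148.05 = 62.11°.
Δφ = -42.98 − -35.54 = -7.44°.
a = sin²(Δφ/2) + cos φ₁ · cos φ₂ · sin²(Δλ/2) = 0.162627.
c = 2·atan2(√a, √(1−a)) = 0.83018 rad → d = 6371·c ≈ 5289.05 km.

5289 km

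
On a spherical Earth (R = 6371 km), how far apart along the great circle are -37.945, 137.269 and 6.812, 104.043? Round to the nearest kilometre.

Δλ = 104.043 − 137.269 = -33.226°.
Δφ = 6.812 − -37.945 = 44.757°.
a = sin²(Δφ/2) + cos φ₁ · cos φ₂ · sin²(Δλ/2) = 0.208957.
c = 2·atan2(√a, √(1−a)) = 0.94951 rad → d = 6371·c ≈ 6049.30 km.

6049 km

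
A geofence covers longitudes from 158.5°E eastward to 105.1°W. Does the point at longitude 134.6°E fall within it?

No

Band width going east from +158.5° to -105.1°: ((-105.1 − 158.5) mod 360) = 96.4°.
Offset of +134.6° east of the west edge: ((134.6 − 158.5) mod 360) = 336.1°.
336.1° > 96.4° ⇒ outside.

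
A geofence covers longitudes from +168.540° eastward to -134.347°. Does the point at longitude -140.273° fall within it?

Yes

Band width going east from +168.540° to -134.347°: ((-134.347 − 168.540) mod 360) = 57.113°.
Offset of -140.273° east of the west edge: ((-140.273 − 168.540) mod 360) = 51.187°.
51.187° ≤ 57.113° ⇒ inside.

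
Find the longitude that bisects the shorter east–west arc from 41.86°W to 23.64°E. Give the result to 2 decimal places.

9.11°W

Signed shortest Δλ from -41.86° to +23.64° is +65.50°.
Midpoint longitude = -41.86° + (+65.50°)/2 = -41.86° + 32.75° = -9.11°.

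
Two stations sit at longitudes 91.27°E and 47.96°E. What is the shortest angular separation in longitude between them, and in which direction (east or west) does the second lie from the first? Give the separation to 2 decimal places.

Raw difference: 47.96 − 91.27 = -43.31°.
Normalise into (−180°, 180°]: -43.31° stays -43.31°.
Negative ⇒ the second point lies to the west; separation 43.31°.

43.31° west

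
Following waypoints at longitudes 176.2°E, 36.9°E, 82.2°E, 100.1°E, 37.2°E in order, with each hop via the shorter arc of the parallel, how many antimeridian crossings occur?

0

Leg 1: +176.2° → +36.9°, shortest Δλ = -139.3° (west) — does not cross 180°.
Leg 2: +36.9° → +82.2°, shortest Δλ = 45.3° (east) — does not cross 180°.
Leg 3: +82.2° → +100.1°, shortest Δλ = 17.9° (east) — does not cross 180°.
Leg 4: +100.1° → +37.2°, shortest Δλ = -62.9° (west) — does not cross 180°.
Total crossings: 0.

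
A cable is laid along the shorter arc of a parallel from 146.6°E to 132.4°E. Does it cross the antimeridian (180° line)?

Signed shortest Δλ = ((132.4 − 146.6 + 180) mod 360) − 180 = -14.2°.
Going west by 14.2° from +146.6° reaches +132.4° without touching 180°.

No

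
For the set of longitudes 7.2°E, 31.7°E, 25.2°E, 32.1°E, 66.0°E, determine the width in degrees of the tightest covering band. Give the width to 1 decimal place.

Sort the longitudes: +7.2°, +25.2°, +31.7°, +32.1°, +66.0°.
Eastward gaps between consecutive values (wrapping around): 18.0°, 6.5°, 0.4°, 33.9°, 301.2°.
Largest gap = 301.2° ⇒ minimal covering band is its complement: 360° − 301.2° = 58.8°.
Band runs from +7.2° eastward to +66.0°.

58.8°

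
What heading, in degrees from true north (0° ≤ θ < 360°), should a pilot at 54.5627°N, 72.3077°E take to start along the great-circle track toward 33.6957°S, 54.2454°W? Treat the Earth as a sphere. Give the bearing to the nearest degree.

277°

Δλ = -54.2454 − 72.3077 = -126.5531°.
θ = atan2( sin Δλ · cos φ₂ , cos φ₁ · sin φ₂ − sin φ₁ · cos φ₂ · cos Δλ )
  = atan2(-0.66835, 0.08205) = -83.001° → normalised to [0°, 360°): 276.999°.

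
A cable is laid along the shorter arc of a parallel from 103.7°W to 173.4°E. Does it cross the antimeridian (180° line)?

Yes

Naïve |173.4 − -103.7| = 277.1° > 180°, so the shorter arc goes the other way round — across 180°.
Signed shortest Δλ = ((173.4 − -103.7 + 180) mod 360) − 180 = -82.9°.
Going west by 82.9° from -103.7° passes through 180° before reaching +173.4°.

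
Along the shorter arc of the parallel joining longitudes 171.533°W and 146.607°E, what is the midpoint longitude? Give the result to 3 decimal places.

Signed shortest Δλ from -171.533° to +146.607° is -41.860°.
Midpoint longitude = -171.533° + (-41.860°)/2 = -171.533° − 20.930° = -192.463°.
Normalise into (−180°, 180°]: +167.537°.
(The naïve average (-171.533 + +146.607)/2 = -12.463° is on the wrong side of the globe.)

167.537°E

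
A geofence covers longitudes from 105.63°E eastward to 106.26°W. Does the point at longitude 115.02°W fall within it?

Yes

Band width going east from +105.63° to -106.26°: ((-106.26 − 105.63) mod 360) = 148.11°.
Offset of -115.02° east of the west edge: ((-115.02 − 105.63) mod 360) = 139.35°.
139.35° ≤ 148.11° ⇒ inside.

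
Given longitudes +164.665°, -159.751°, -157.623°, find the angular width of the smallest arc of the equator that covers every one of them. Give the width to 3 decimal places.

Sort the longitudes: -159.751°, -157.623°, +164.665°.
Eastward gaps between consecutive values (wrapping around): 2.128°, 322.288°, 35.584°.
Largest gap = 322.288° ⇒ minimal covering band is its complement: 360° − 322.288° = 37.712°.
Band runs from +164.665° eastward to -157.623°, crossing the antimeridian.

37.712°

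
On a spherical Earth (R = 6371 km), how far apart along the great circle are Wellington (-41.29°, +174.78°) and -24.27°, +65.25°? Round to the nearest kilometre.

Δλ = 65.25 − 174.78 = -109.53°.
Δφ = -24.27 − -41.29 = 17.02°.
a = sin²(Δφ/2) + cos φ₁ · cos φ₂ · sin²(Δλ/2) = 0.478877.
c = 2·atan2(√a, √(1−a)) = 1.52854 rad → d = 6371·c ≈ 9738.32 km.

9738 km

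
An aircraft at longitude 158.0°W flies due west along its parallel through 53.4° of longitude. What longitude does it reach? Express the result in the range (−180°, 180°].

148.6°E

Start at -158.0°; shift −53.4° → -211.4°.
-211.4° lies outside (−180°, 180°]; add 360° → +148.6°.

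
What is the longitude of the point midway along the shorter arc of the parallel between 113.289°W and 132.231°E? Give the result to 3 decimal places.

170.529°W

Signed shortest Δλ from -113.289° to +132.231° is -114.480°.
Midpoint longitude = -113.289° + (-114.480°)/2 = -113.289° − 57.240° = -170.529°.
(The naïve average (-113.289 + +132.231)/2 = 9.471° is on the wrong side of the globe.)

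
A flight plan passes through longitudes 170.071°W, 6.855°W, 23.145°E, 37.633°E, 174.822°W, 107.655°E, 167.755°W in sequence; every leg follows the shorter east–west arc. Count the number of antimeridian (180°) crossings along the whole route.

Leg 1: -170.071° → -6.855°, shortest Δλ = 163.216° (east) — does not cross 180°.
Leg 2: -6.855° → +23.145°, shortest Δλ = 30.0° (east) — does not cross 180°.
Leg 3: +23.145° → +37.633°, shortest Δλ = 14.488° (east) — does not cross 180°.
Leg 4: +37.633° → -174.822°, shortest Δλ = 147.545° (east) — crosses 180°.
Leg 5: -174.822° → +107.655°, shortest Δλ = -77.523° (west) — crosses 180°.
Leg 6: +107.655° → -167.755°, shortest Δλ = 84.59° (east) — crosses 180°.
Total crossings: 3.

3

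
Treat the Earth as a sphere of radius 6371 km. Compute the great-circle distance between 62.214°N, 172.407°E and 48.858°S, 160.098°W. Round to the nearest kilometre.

Δλ = -160.098 − 172.407 = -332.505°; wrapped into (−180°, 180°]: 27.495°.
Δφ = -48.858 − 62.214 = -111.072°.
a = sin²(Δφ/2) + cos φ₁ · cos φ₂ · sin²(Δλ/2) = 0.697091.
c = 2·atan2(√a, √(1−a)) = 1.97598 rad → d = 6371·c ≈ 12588.94 km.

12589 km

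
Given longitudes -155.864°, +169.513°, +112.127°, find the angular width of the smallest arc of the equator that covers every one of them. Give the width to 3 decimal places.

Sort the longitudes: -155.864°, +112.127°, +169.513°.
Eastward gaps between consecutive values (wrapping around): 267.991°, 57.386°, 34.623°.
Largest gap = 267.991° ⇒ minimal covering band is its complement: 360° − 267.991° = 92.009°.
Band runs from +112.127° eastward to -155.864°, crossing the antimeridian.

92.009°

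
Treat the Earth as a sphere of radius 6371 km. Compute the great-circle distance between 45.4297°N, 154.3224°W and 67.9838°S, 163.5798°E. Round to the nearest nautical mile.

7068 nmi

Δλ = 163.5798 − -154.3224 = 317.9022°; wrapped into (−180°, 180°]: -42.0978°.
Δφ = -67.9838 − 45.4297 = -113.4135°.
a = sin²(Δφ/2) + cos φ₁ · cos φ₂ · sin²(Δλ/2) = 0.732619.
c = 2·atan2(√a, √(1−a)) = 2.05470 rad → d = 6371·c ≈ 13090.49 km ≈ 7068.30 nmi.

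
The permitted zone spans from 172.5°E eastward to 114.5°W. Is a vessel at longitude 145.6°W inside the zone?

Band width going east from +172.5° to -114.5°: ((-114.5 − 172.5) mod 360) = 73.0°.
Offset of -145.6° east of the west edge: ((-145.6 − 172.5) mod 360) = 41.9°.
41.9° ≤ 73.0° ⇒ inside.

Yes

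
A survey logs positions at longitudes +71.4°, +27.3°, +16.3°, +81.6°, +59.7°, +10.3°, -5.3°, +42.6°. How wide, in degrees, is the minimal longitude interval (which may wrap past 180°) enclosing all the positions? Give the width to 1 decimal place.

86.9°

Sort the longitudes: -5.3°, +10.3°, +16.3°, +27.3°, +42.6°, +59.7°, +71.4°, +81.6°.
Eastward gaps between consecutive values (wrapping around): 15.6°, 6.0°, 11.0°, 15.3°, 17.1°, 11.7°, 10.2°, 273.1°.
Largest gap = 273.1° ⇒ minimal covering band is its complement: 360° − 273.1° = 86.9°.
Band runs from -5.3° eastward to +81.6°.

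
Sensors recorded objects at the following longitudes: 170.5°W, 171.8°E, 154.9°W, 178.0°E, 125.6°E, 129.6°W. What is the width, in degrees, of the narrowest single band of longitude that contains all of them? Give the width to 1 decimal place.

Sort the longitudes: -170.5°, -154.9°, -129.6°, +125.6°, +171.8°, +178.0°.
Eastward gaps between consecutive values (wrapping around): 15.6°, 25.3°, 255.2°, 46.2°, 6.2°, 11.5°.
Largest gap = 255.2° ⇒ minimal covering band is its complement: 360° − 255.2° = 104.8°.
Band runs from +125.6° eastward to -129.6°, crossing the antimeridian.

104.8°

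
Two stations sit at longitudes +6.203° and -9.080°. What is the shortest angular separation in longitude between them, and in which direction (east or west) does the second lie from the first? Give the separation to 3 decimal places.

15.283° west

Raw difference: -9.080 − 6.203 = -15.283°.
Normalise into (−180°, 180°]: -15.283° stays -15.283°.
Negative ⇒ the second point lies to the west; separation 15.283°.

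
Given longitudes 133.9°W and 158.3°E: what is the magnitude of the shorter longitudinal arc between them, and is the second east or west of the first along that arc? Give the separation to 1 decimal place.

67.8° west

Raw difference: 158.3 − -133.9 = 292.2°.
Normalise into (−180°, 180°]: 292.2° − 360° = -67.8°.
Negative ⇒ the second point lies to the west; separation 67.8°.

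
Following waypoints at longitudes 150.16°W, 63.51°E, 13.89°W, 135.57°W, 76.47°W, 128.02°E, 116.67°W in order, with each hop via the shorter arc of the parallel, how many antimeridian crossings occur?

3

Leg 1: -150.16° → +63.51°, shortest Δλ = -146.33° (west) — crosses 180°.
Leg 2: +63.51° → -13.89°, shortest Δλ = -77.4° (west) — does not cross 180°.
Leg 3: -13.89° → -135.57°, shortest Δλ = -121.68° (west) — does not cross 180°.
Leg 4: -135.57° → -76.47°, shortest Δλ = 59.1° (east) — does not cross 180°.
Leg 5: -76.47° → +128.02°, shortest Δλ = -155.51° (west) — crosses 180°.
Leg 6: +128.02° → -116.67°, shortest Δλ = 115.31° (east) — crosses 180°.
Total crossings: 3.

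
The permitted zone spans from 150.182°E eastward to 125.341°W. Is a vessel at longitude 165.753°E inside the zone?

Yes

Band width going east from +150.182° to -125.341°: ((-125.341 − 150.182) mod 360) = 84.477°.
Offset of +165.753° east of the west edge: ((165.753 − 150.182) mod 360) = 15.571°.
15.571° ≤ 84.477° ⇒ inside.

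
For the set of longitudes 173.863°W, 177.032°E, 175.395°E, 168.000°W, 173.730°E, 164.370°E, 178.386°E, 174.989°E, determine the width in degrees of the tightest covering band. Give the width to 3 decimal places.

Sort the longitudes: -173.863°, -168.000°, +164.370°, +173.730°, +174.989°, +175.395°, +177.032°, +178.386°.
Eastward gaps between consecutive values (wrapping around): 5.863°, 332.370°, 9.360°, 1.259°, 0.406°, 1.637°, 1.354°, 7.751°.
Largest gap = 332.370° ⇒ minimal covering band is its complement: 360° − 332.370° = 27.630°.
Band runs from +164.370° eastward to -168.000°, crossing the antimeridian.

27.630°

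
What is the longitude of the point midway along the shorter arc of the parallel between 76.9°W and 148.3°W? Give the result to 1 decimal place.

112.6°W

Signed shortest Δλ from -76.9° to -148.3° is -71.4°.
Midpoint longitude = -76.9° + (-71.4°)/2 = -76.9° − 35.7° = -112.6°.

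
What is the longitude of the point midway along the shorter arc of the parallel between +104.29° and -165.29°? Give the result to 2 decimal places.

Signed shortest Δλ from +104.29° to -165.29° is +90.42°.
Midpoint longitude = +104.29° + (+90.42°)/2 = +104.29° + 45.21° = +149.50°.
(The naïve average (+104.29 + -165.29)/2 = -30.5° is on the wrong side of the globe.)

+149.50°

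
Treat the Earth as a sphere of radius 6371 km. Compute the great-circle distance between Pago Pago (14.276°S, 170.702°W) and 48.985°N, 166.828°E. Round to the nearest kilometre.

Δλ = 166.828 − -170.702 = 337.530°; wrapped into (−180°, 180°]: -22.470°.
Δφ = 48.985 − -14.276 = 63.261°.
a = sin²(Δφ/2) + cos φ₁ · cos φ₂ · sin²(Δλ/2) = 0.299179.
c = 2·atan2(√a, √(1−a)) = 1.15749 rad → d = 6371·c ≈ 7374.35 km.

7374 km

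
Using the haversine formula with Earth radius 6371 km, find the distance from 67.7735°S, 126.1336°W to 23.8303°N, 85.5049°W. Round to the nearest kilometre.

10719 km

Δλ = -85.5049 − -126.1336 = 40.6287°.
Δφ = 23.8303 − -67.7735 = 91.6038°.
a = sin²(Δφ/2) + cos φ₁ · cos φ₂ · sin²(Δλ/2) = 0.555699.
c = 2·atan2(√a, √(1−a)) = 1.68243 rad → d = 6371·c ≈ 10718.73 km.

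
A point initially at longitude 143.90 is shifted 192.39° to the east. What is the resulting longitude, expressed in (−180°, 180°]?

Start at +143.90°; shift +192.39° → +336.29°.
+336.29° lies outside (−180°, 180°]; subtract 360° → -23.71°.

-23.71°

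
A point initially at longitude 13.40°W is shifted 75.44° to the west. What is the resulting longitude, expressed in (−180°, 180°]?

88.84°W

Start at -13.40°; shift −75.44° → -88.84°.
-88.84° already lies in (−180°, 180°].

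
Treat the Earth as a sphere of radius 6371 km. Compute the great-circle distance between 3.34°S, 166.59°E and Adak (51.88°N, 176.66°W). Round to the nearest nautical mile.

3424 nmi

Δλ = -176.66 − 166.59 = -343.25°; wrapped into (−180°, 180°]: 16.75°.
Δφ = 51.88 − -3.34 = 55.22°.
a = sin²(Δφ/2) + cos φ₁ · cos φ₂ · sin²(Δλ/2) = 0.227860.
c = 2·atan2(√a, √(1−a)) = 0.99527 rad → d = 6371·c ≈ 6340.84 km ≈ 3423.78 nmi.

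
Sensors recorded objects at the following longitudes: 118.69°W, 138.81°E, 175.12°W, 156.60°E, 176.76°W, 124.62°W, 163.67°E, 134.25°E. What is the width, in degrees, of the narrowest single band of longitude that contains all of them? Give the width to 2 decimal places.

107.06°

Sort the longitudes: -176.76°, -175.12°, -124.62°, -118.69°, +134.25°, +138.81°, +156.60°, +163.67°.
Eastward gaps between consecutive values (wrapping around): 1.64°, 50.50°, 5.93°, 252.94°, 4.56°, 17.79°, 7.07°, 19.57°.
Largest gap = 252.94° ⇒ minimal covering band is its complement: 360° − 252.94° = 107.06°.
Band runs from +134.25° eastward to -118.69°, crossing the antimeridian.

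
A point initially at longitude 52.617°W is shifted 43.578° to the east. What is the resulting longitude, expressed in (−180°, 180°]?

9.039°W

Start at -52.617°; shift +43.578° → -9.039°.
-9.039° already lies in (−180°, 180°].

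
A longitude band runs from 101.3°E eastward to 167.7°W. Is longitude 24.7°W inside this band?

Band width going east from +101.3° to -167.7°: ((-167.7 − 101.3) mod 360) = 91.0°.
Offset of -24.7° east of the west edge: ((-24.7 − 101.3) mod 360) = 234.0°.
234.0° > 91.0° ⇒ outside.

No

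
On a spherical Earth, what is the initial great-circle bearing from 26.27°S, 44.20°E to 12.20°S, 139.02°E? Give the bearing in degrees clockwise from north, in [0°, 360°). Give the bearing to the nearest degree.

Δλ = 139.02 − 44.20 = 94.82°.
θ = atan2( sin Δλ · cos φ₂ , cos φ₁ · sin φ₂ − sin φ₁ · cos φ₂ · cos Δλ )
  = atan2(0.97396, -0.22585) = 103.055° → normalised to [0°, 360°): 103.055°.

103°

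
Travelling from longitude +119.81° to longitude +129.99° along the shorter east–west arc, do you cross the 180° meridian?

Signed shortest Δλ = ((129.99 − 119.81 + 180) mod 360) − 180 = 10.18°.
Going east by 10.18° from +119.81° reaches +129.99° without touching 180°.

No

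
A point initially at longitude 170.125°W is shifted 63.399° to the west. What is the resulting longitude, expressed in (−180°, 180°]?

126.476°E

Start at -170.125°; shift −63.399° → -233.524°.
-233.524° lies outside (−180°, 180°]; add 360° → +126.476°.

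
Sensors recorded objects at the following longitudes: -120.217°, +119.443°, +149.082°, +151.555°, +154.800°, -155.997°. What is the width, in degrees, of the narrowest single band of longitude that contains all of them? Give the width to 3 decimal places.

120.340°

Sort the longitudes: -155.997°, -120.217°, +119.443°, +149.082°, +151.555°, +154.800°.
Eastward gaps between consecutive values (wrapping around): 35.780°, 239.660°, 29.639°, 2.473°, 3.245°, 49.203°.
Largest gap = 239.660° ⇒ minimal covering band is its complement: 360° − 239.660° = 120.340°.
Band runs from +119.443° eastward to -120.217°, crossing the antimeridian.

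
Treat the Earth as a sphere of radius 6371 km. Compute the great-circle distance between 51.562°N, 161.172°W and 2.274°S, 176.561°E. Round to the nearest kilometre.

6345 km

Δλ = 176.561 − -161.172 = 337.733°; wrapped into (−180°, 180°]: -22.267°.
Δφ = -2.274 − 51.562 = -53.836°.
a = sin²(Δφ/2) + cos φ₁ · cos φ₂ · sin²(Δλ/2) = 0.228112.
c = 2·atan2(√a, √(1−a)) = 0.99587 rad → d = 6371·c ≈ 6344.66 km.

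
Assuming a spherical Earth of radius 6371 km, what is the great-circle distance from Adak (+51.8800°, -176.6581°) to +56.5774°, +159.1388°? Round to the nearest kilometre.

1647 km

Δλ = 159.1388 − -176.6581 = 335.7969°; wrapped into (−180°, 180°]: -24.2031°.
Δφ = 56.5774 − 51.8800 = 4.6974°.
a = sin²(Δφ/2) + cos φ₁ · cos φ₂ · sin²(Δλ/2) = 0.016624.
c = 2·atan2(√a, √(1−a)) = 0.25859 rad → d = 6371·c ≈ 1647.45 km.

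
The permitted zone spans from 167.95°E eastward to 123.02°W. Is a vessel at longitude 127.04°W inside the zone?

Yes

Band width going east from +167.95° to -123.02°: ((-123.02 − 167.95) mod 360) = 69.03°.
Offset of -127.04° east of the west edge: ((-127.04 − 167.95) mod 360) = 65.01°.
65.01° ≤ 69.03° ⇒ inside.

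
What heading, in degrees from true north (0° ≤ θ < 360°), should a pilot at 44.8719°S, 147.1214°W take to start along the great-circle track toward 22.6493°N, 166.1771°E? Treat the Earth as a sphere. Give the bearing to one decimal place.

Δλ = 166.1771 − -147.1214 = 313.2985°; wrapped into (−180°, 180°]: -46.7015°.
θ = atan2( sin Δλ · cos φ₂ , cos φ₁ · sin φ₂ − sin φ₁ · cos φ₂ · cos Δλ )
  = atan2(-0.67166, 0.71944) = -43.033° → normalised to [0°, 360°): 316.967°.

317.0°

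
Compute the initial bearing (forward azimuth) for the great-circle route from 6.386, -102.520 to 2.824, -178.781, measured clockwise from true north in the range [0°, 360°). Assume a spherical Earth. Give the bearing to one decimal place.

Δλ = -178.781 − -102.520 = -76.261°.
θ = atan2( sin Δλ · cos φ₂ , cos φ₁ · sin φ₂ − sin φ₁ · cos φ₂ · cos Δλ )
  = atan2(-0.97021, 0.02258) = -88.667° → normalised to [0°, 360°): 271.333°.

271.3°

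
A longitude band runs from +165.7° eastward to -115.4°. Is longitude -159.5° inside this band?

Yes

Band width going east from +165.7° to -115.4°: ((-115.4 − 165.7) mod 360) = 78.9°.
Offset of -159.5° east of the west edge: ((-159.5 − 165.7) mod 360) = 34.8°.
34.8° ≤ 78.9° ⇒ inside.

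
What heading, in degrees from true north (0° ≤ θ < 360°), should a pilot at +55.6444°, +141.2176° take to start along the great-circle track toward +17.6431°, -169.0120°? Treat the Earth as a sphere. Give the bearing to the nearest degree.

115°

Δλ = -169.0120 − 141.2176 = -310.2296°; wrapped into (−180°, 180°]: 49.7704°.
θ = atan2( sin Δλ · cos φ₂ , cos φ₁ · sin φ₂ − sin φ₁ · cos φ₂ · cos Δλ )
  = atan2(0.72755, -0.33706) = 114.858° → normalised to [0°, 360°): 114.858°.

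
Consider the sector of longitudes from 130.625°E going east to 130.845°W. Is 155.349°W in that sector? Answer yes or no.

Band width going east from +130.625° to -130.845°: ((-130.845 − 130.625) mod 360) = 98.530°.
Offset of -155.349° east of the west edge: ((-155.349 − 130.625) mod 360) = 74.026°.
74.026° ≤ 98.530° ⇒ inside.

Yes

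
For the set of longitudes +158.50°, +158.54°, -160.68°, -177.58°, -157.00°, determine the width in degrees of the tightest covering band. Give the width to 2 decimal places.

44.50°

Sort the longitudes: -177.58°, -160.68°, -157.00°, +158.50°, +158.54°.
Eastward gaps between consecutive values (wrapping around): 16.90°, 3.68°, 315.50°, 0.04°, 23.88°.
Largest gap = 315.50° ⇒ minimal covering band is its complement: 360° − 315.50° = 44.50°.
Band runs from +158.50° eastward to -157.00°, crossing the antimeridian.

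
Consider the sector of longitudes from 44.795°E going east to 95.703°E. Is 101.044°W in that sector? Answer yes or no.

No

Band width going east from +44.795° to +95.703°: ((95.703 − 44.795) mod 360) = 50.908°.
Offset of -101.044° east of the west edge: ((-101.044 − 44.795) mod 360) = 214.161°.
214.161° > 50.908° ⇒ outside.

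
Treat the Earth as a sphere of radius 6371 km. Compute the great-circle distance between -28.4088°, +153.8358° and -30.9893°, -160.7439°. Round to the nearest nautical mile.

2358 nmi

Δλ = -160.7439 − 153.8358 = -314.5797°; wrapped into (−180°, 180°]: 45.4203°.
Δφ = -30.9893 − -28.4088 = -2.5805°.
a = sin²(Δφ/2) + cos φ₁ · cos φ₂ · sin²(Δλ/2) = 0.112895.
c = 2·atan2(√a, √(1−a)) = 0.68533 rad → d = 6371·c ≈ 4366.23 km ≈ 2357.58 nmi.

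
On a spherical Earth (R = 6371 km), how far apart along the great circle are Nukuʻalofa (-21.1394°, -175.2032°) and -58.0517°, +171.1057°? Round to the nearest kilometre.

Δλ = 171.1057 − -175.2032 = 346.3089°; wrapped into (−180°, 180°]: -13.6911°.
Δφ = -58.0517 − -21.1394 = -36.9123°.
a = sin²(Δφ/2) + cos φ₁ · cos φ₂ · sin²(Δλ/2) = 0.107234.
c = 2·atan2(√a, √(1−a)) = 0.66724 rad → d = 6371·c ≈ 4250.99 km.

4251 km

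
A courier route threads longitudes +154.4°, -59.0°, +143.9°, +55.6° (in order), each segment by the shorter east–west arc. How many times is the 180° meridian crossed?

Leg 1: +154.4° → -59.0°, shortest Δλ = 146.6° (east) — crosses 180°.
Leg 2: -59.0° → +143.9°, shortest Δλ = -157.1° (west) — crosses 180°.
Leg 3: +143.9° → +55.6°, shortest Δλ = -88.3° (west) — does not cross 180°.
Total crossings: 2.

2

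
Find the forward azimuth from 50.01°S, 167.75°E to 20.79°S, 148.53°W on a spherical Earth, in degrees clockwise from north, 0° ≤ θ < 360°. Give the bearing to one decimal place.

Δλ = -148.53 − 167.75 = -316.28°; wrapped into (−180°, 180°]: 43.72°.
θ = atan2( sin Δλ · cos φ₂ , cos φ₁ · sin φ₂ − sin φ₁ · cos φ₂ · cos Δλ )
  = atan2(0.64613, 0.28956) = 65.861° → normalised to [0°, 360°): 65.861°.

65.9°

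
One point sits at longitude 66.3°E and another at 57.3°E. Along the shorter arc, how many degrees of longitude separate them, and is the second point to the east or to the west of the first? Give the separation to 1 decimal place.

9.0° west

Raw difference: 57.3 − 66.3 = -9.0°.
Normalise into (−180°, 180°]: -9.0° stays -9.0°.
Negative ⇒ the second point lies to the west; separation 9.0°.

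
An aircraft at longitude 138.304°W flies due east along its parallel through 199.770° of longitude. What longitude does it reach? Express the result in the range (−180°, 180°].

61.466°E

Start at -138.304°; shift +199.770° → +61.466°.
+61.466° already lies in (−180°, 180°].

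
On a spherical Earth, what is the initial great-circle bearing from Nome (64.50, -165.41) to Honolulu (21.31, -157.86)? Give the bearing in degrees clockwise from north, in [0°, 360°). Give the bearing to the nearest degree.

170°

Δλ = -157.86 − -165.41 = 7.55°.
θ = atan2( sin Δλ · cos φ₂ , cos φ₁ · sin φ₂ − sin φ₁ · cos φ₂ · cos Δλ )
  = atan2(0.12241, -0.67713) = 169.753° → normalised to [0°, 360°): 169.753°.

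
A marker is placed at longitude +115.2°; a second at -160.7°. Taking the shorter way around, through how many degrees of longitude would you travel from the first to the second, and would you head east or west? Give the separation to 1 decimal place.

84.1° east

Raw difference: -160.7 − 115.2 = -275.9°.
Normalise into (−180°, 180°]: -275.9° + 360° = 84.1°.
Positive ⇒ the second point lies to the east; separation 84.1°.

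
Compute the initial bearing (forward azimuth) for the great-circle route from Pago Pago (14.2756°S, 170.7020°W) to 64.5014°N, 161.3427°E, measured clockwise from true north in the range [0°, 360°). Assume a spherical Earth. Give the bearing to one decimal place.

Δλ = 161.3427 − -170.7020 = 332.0447°; wrapped into (−180°, 180°]: -27.9553°.
θ = atan2( sin Δλ · cos φ₂ , cos φ₁ · sin φ₂ − sin φ₁ · cos φ₂ · cos Δλ )
  = atan2(-0.20181, 0.96849) = -11.770° → normalised to [0°, 360°): 348.230°.

348.2°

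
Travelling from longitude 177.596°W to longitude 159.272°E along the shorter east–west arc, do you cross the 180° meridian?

Yes

Naïve |159.272 − -177.596| = 336.868° > 180°, so the shorter arc goes the other way round — across 180°.
Signed shortest Δλ = ((159.272 − -177.596 + 180) mod 360) − 180 = -23.132°.
Going west by 23.132° from -177.596° passes through 180° before reaching +159.272°.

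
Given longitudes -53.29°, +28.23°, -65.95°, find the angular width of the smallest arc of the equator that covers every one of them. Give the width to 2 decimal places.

94.18°

Sort the longitudes: -65.95°, -53.29°, +28.23°.
Eastward gaps between consecutive values (wrapping around): 12.66°, 81.52°, 265.82°.
Largest gap = 265.82° ⇒ minimal covering band is its complement: 360° − 265.82° = 94.18°.
Band runs from -65.95° eastward to +28.23°.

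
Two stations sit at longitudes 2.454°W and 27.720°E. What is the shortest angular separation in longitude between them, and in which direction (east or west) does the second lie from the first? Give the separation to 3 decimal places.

Raw difference: 27.720 − -2.454 = 30.174°.
Normalise into (−180°, 180°]: 30.174° stays 30.174°.
Positive ⇒ the second point lies to the east; separation 30.174°.

30.174° east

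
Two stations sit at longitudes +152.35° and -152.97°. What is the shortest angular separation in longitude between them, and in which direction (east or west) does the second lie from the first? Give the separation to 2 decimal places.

Raw difference: -152.97 − 152.35 = -305.32°.
Normalise into (−180°, 180°]: -305.32° + 360° = 54.68°.
Positive ⇒ the second point lies to the east; separation 54.68°.

54.68° east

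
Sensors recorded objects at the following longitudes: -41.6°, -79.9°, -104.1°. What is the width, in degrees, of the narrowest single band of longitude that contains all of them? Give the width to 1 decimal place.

62.5°

Sort the longitudes: -104.1°, -79.9°, -41.6°.
Eastward gaps between consecutive values (wrapping around): 24.2°, 38.3°, 297.5°.
Largest gap = 297.5° ⇒ minimal covering band is its complement: 360° − 297.5° = 62.5°.
Band runs from -104.1° eastward to -41.6°.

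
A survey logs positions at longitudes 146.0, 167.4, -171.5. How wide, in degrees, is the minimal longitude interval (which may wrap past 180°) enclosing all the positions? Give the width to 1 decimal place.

Sort the longitudes: -171.5°, +146.0°, +167.4°.
Eastward gaps between consecutive values (wrapping around): 317.5°, 21.4°, 21.1°.
Largest gap = 317.5° ⇒ minimal covering band is its complement: 360° − 317.5° = 42.5°.
Band runs from +146.0° eastward to -171.5°, crossing the antimeridian.

42.5°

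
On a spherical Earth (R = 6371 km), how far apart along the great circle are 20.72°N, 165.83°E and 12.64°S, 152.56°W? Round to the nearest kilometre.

Δλ = -152.56 − 165.83 = -318.39°; wrapped into (−180°, 180°]: 41.61°.
Δφ = -12.64 − 20.72 = -33.36°.
a = sin²(Δφ/2) + cos φ₁ · cos φ₂ · sin²(Δλ/2) = 0.197523.
c = 2·atan2(√a, √(1−a)) = 0.92109 rad → d = 6371·c ≈ 5868.26 km.

5868 km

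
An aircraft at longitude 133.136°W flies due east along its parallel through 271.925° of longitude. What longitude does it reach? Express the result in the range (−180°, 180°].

138.789°E

Start at -133.136°; shift +271.925° → +138.789°.
+138.789° already lies in (−180°, 180°].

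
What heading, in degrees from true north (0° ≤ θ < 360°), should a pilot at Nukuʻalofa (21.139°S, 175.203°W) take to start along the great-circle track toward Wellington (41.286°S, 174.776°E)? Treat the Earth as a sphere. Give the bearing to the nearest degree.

201°

Δλ = 174.776 − -175.203 = 349.979°; wrapped into (−180°, 180°]: -10.021°.
θ = atan2( sin Δλ · cos φ₂ , cos φ₁ · sin φ₂ − sin φ₁ · cos φ₂ · cos Δλ )
  = atan2(-0.13075, -0.34856) = -159.438° → normalised to [0°, 360°): 200.562°.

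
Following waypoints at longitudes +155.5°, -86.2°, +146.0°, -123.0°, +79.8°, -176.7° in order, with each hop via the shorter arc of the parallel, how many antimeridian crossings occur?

5

Leg 1: +155.5° → -86.2°, shortest Δλ = 118.3° (east) — crosses 180°.
Leg 2: -86.2° → +146.0°, shortest Δλ = -127.8° (west) — crosses 180°.
Leg 3: +146.0° → -123.0°, shortest Δλ = 91.0° (east) — crosses 180°.
Leg 4: -123.0° → +79.8°, shortest Δλ = -157.2° (west) — crosses 180°.
Leg 5: +79.8° → -176.7°, shortest Δλ = 103.5° (east) — crosses 180°.
Total crossings: 5.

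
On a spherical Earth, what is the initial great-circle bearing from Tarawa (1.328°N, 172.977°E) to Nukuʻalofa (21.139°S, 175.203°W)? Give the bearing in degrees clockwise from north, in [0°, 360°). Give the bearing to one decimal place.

Δλ = -175.203 − 172.977 = -348.180°; wrapped into (−180°, 180°]: 11.820°.
θ = atan2( sin Δλ · cos φ₂ , cos φ₁ · sin φ₂ − sin φ₁ · cos φ₂ · cos Δλ )
  = atan2(0.19105, -0.38169) = 153.410° → normalised to [0°, 360°): 153.410°.

153.4°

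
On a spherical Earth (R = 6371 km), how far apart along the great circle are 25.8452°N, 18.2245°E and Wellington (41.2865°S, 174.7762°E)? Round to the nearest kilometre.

Δλ = 174.7762 − 18.2245 = 156.5517°.
Δφ = -41.2865 − 25.8452 = -67.1317°.
a = sin²(Δφ/2) + cos φ₁ · cos φ₂ · sin²(Δλ/2) = 0.954029.
c = 2·atan2(√a, √(1−a)) = 2.70942 rad → d = 6371·c ≈ 17261.72 km.

17262 km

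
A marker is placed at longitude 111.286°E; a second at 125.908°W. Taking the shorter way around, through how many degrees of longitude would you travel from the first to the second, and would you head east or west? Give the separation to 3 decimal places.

122.806° east

Raw difference: -125.908 − 111.286 = -237.194°.
Normalise into (−180°, 180°]: -237.194° + 360° = 122.806°.
Positive ⇒ the second point lies to the east; separation 122.806°.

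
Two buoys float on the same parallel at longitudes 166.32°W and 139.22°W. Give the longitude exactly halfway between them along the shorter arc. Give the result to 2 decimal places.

152.77°W

Signed shortest Δλ from -166.32° to -139.22° is +27.10°.
Midpoint longitude = -166.32° + (+27.10°)/2 = -166.32° + 13.55° = -152.77°.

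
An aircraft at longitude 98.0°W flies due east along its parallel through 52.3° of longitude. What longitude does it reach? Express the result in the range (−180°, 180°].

45.7°W

Start at -98.0°; shift +52.3° → -45.7°.
-45.7° already lies in (−180°, 180°].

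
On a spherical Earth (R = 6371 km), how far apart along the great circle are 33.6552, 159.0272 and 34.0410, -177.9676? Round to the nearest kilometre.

Δλ = -177.9676 − 159.0272 = -336.9948°; wrapped into (−180°, 180°]: 23.0052°.
Δφ = 34.0410 − 33.6552 = 0.3858°.
a = sin²(Δφ/2) + cos φ₁ · cos φ₂ · sin²(Δλ/2) = 0.027439.
c = 2·atan2(√a, √(1−a)) = 0.33283 rad → d = 6371·c ≈ 2120.46 km.

2120 km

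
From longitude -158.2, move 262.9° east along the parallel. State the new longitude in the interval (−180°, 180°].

Start at -158.2°; shift +262.9° → +104.7°.
+104.7° already lies in (−180°, 180°].

+104.7°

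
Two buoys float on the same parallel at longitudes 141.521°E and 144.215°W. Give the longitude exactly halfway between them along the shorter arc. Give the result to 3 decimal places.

178.653°E

Signed shortest Δλ from +141.521° to -144.215° is +74.264°.
Midpoint longitude = +141.521° + (+74.264°)/2 = +141.521° + 37.132° = +178.653°.
(The naïve average (+141.521 + -144.215)/2 = -1.347° is on the wrong side of the globe.)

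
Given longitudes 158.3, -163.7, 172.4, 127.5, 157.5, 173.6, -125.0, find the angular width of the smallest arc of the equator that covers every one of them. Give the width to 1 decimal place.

107.5°

Sort the longitudes: -163.7°, -125.0°, +127.5°, +157.5°, +158.3°, +172.4°, +173.6°.
Eastward gaps between consecutive values (wrapping around): 38.7°, 252.5°, 30.0°, 0.8°, 14.1°, 1.2°, 22.7°.
Largest gap = 252.5° ⇒ minimal covering band is its complement: 360° − 252.5° = 107.5°.
Band runs from +127.5° eastward to -125.0°, crossing the antimeridian.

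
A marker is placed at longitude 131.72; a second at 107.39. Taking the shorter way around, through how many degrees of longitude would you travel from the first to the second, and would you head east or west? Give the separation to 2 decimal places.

Raw difference: 107.39 − 131.72 = -24.33°.
Normalise into (−180°, 180°]: -24.33° stays -24.33°.
Negative ⇒ the second point lies to the west; separation 24.33°.

24.33° west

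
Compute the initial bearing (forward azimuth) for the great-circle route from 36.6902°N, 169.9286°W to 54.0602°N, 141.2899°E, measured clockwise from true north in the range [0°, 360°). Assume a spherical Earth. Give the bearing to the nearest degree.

313°

Δλ = 141.2899 − -169.9286 = 311.2185°; wrapped into (−180°, 180°]: -48.7815°.
θ = atan2( sin Δλ · cos φ₂ , cos φ₁ · sin φ₂ − sin φ₁ · cos φ₂ · cos Δλ )
  = atan2(-0.44149, 0.41815) = -46.556° → normalised to [0°, 360°): 313.444°.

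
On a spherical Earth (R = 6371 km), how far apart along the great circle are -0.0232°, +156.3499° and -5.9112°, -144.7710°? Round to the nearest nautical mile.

3546 nmi

Δλ = -144.7710 − 156.3499 = -301.1209°; wrapped into (−180°, 180°]: 58.8791°.
Δφ = -5.9112 − -0.0232 = -5.8880°.
a = sin²(Δφ/2) + cos φ₁ · cos φ₂ · sin²(Δλ/2) = 0.242930.
c = 2·atan2(√a, √(1−a)) = 1.03079 rad → d = 6371·c ≈ 6567.18 km ≈ 3545.99 nmi.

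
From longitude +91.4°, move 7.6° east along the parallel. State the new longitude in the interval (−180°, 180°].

Start at +91.4°; shift +7.6° → +99.0°.
+99.0° already lies in (−180°, 180°].

+99.0°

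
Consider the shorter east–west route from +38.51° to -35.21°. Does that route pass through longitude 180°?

No

Signed shortest Δλ = ((-35.21 − 38.51 + 180) mod 360) − 180 = -73.72°.
Going west by 73.72° from +38.51° reaches -35.21° without touching 180°.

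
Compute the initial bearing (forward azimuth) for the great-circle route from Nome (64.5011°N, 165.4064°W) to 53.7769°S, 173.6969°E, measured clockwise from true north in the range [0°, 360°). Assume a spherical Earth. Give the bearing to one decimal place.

194.0°

Δλ = 173.6969 − -165.4064 = 339.1033°; wrapped into (−180°, 180°]: -20.8967°.
θ = atan2( sin Δλ · cos φ₂ , cos φ₁ · sin φ₂ − sin φ₁ · cos φ₂ · cos Δλ )
  = atan2(-0.21078, -0.84558) = -166.003° → normalised to [0°, 360°): 193.997°.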